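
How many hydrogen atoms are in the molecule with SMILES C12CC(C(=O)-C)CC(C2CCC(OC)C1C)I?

23

Hydrogens are implicit in SMILES; fill each atom to its normal valence:
  6 × C: 1 H each → 6
  4 × C: 2 H each → 8
  3 × C: 3 H each → 9
  2 × O: no H
  1 × C: no H
  1 × I: no H
  Total hydrogens = 23.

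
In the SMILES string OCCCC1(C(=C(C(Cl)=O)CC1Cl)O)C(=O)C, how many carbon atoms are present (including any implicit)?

11

The symbol for carbon appears 11 times in the SMILES. (Cl is a single chlorine, not C + l.)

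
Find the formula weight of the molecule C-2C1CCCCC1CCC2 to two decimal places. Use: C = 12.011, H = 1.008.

Molecular formula: C10H18.
M = 10×12.011 + 18×1.008 = 138.25 g/mol.

138.25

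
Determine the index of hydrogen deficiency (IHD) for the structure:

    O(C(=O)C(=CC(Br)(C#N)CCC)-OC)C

Molecular formula from the SMILES: C10H14BrNO3.
DoU = (2C + 2 + N − H − X)/2 = (2·10 + 2 + 1 − 14 − 1)/2 = 8/2 = 4.
(Structurally: 0 ring(s) + 4 π bond(s) = 4.)

4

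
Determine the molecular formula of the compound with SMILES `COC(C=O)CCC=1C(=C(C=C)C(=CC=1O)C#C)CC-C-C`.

Heavy atoms from the SMILES: 19 C, 3 O.
Implicit hydrogens by atom environment:
  6 × C: 2 H each → 12
  5 × C (aromatic): no H
  4 × C: 1 H each → 4
  2 × C: 3 H each → 6
  2 × O: no H
  1 × C (aromatic): 1 H
  1 × C: no H
  1 × O: 1 H
  Total hydrogens = 24.
Molecular formula: C19H24O3

C19H24O3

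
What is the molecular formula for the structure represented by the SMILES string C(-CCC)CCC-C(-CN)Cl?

Heavy atoms from the SMILES: 9 C, 1 Cl, 1 N.
Implicit hydrogens by atom environment:
  7 × C: 2 H each → 14
  1 × C: 3 H
  1 × C: 1 H
  1 × Cl: no H
  1 × N: 2 H
  Total hydrogens = 20.
Molecular formula: C9H20ClN

C9H20ClN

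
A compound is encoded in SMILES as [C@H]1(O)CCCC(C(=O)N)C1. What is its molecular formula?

Heavy atoms from the SMILES: 7 C, 1 N, 2 O.
Implicit hydrogens by atom environment:
  4 × C: 2 H each → 8
  2 × C: 1 H each → 2
  1 × C: no H
  1 × N: 2 H
  1 × O: 1 H
  1 × O: no H
  Total hydrogens = 13.
Molecular formula: C7H13NO2

C7H13NO2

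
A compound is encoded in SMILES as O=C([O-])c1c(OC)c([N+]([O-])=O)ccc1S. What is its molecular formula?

Heavy atoms from the SMILES: 8 C, 1 N, 5 O, 1 S.
Implicit hydrogens by atom environment:
  4 × C (aromatic): no H
  3 × O: no H
  2 × C (aromatic): 1 H each → 2
  2 × O (charge -1): no H
  1 × C: 3 H
  1 × C: no H
  1 × N (charge +1): no H
  1 × S: 1 H
  Total hydrogens = 6.
Net charge -1.
Molecular formula: C8H6NO5S-

C8H6NO5S-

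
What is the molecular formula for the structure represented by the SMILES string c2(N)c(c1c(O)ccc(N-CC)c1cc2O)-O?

C12H14N2O3

Heavy atoms from the SMILES: 12 C, 2 N, 3 O.
Implicit hydrogens by atom environment:
  7 × C (aromatic): no H
  3 × C (aromatic): 1 H each → 3
  3 × O: 1 H each → 3
  1 × C: 3 H
  1 × C: 2 H
  1 × N: 2 H
  1 × N: 1 H
  Total hydrogens = 14.
Molecular formula: C12H14N2O3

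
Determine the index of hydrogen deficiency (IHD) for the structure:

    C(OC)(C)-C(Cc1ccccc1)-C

4

Molecular formula from the SMILES: C12H18O.
DoU = (2C + 2 + N − H − X)/2 = (2·12 + 2 + 0 − 18 − 0)/2 = 8/2 = 4.
(Structurally: 1 ring(s) + 3 π bond(s) = 4.)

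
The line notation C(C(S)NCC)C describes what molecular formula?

C5H13NS

Heavy atoms from the SMILES: 5 C, 1 N, 1 S.
Implicit hydrogens by atom environment:
  2 × C: 3 H each → 6
  2 × C: 2 H each → 4
  1 × C: 1 H
  1 × N: 1 H
  1 × S: 1 H
  Total hydrogens = 13.
Molecular formula: C5H13NS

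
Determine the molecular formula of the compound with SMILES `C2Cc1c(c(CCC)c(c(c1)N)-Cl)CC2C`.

C14H20ClN

Heavy atoms from the SMILES: 14 C, 1 Cl, 1 N.
Implicit hydrogens by atom environment:
  5 × C: 2 H each → 10
  5 × C (aromatic): no H
  2 × C: 3 H each → 6
  1 × C (aromatic): 1 H
  1 × C: 1 H
  1 × Cl: no H
  1 × N: 2 H
  Total hydrogens = 20.
Molecular formula: C14H20ClN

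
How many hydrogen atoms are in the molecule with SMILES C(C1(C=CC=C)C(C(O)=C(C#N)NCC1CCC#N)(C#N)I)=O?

Hydrogens are implicit in SMILES; fill each atom to its normal valence:
  7 × C: no H
  5 × C: 1 H each → 5
  4 × C: 2 H each → 8
  3 × N: no H
  1 × I: no H
  1 × N: 1 H
  1 × O: 1 H
  1 × O: no H
  Total hydrogens = 15.

15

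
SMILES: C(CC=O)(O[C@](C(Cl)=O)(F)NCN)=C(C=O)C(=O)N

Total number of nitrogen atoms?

3

The symbol for nitrogen appears 3 times in the SMILES.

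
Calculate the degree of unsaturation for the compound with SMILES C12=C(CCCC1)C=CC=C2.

5

Molecular formula from the SMILES: C10H12.
DoU = (2C + 2 + N − H − X)/2 = (2·10 + 2 + 0 − 12 − 0)/2 = 10/2 = 5.
(Structurally: 2 ring(s) + 3 π bond(s) = 5.)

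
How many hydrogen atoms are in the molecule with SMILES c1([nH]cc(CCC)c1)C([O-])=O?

10

Hydrogens are implicit in SMILES; fill each atom to its normal valence:
  2 × C: 2 H each → 4
  2 × C (aromatic): 1 H each → 2
  2 × C (aromatic): no H
  1 × C: 3 H
  1 × C: no H
  1 × N (aromatic): 1 H
  1 × O: no H
  1 × O (charge -1): no H
  Total hydrogens = 10.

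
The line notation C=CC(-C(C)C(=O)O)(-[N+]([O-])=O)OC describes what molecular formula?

C7H11NO5

Heavy atoms from the SMILES: 7 C, 1 N, 5 O.
Implicit hydrogens by atom environment:
  3 × O: no H
  2 × C: 3 H each → 6
  2 × C: 1 H each → 2
  2 × C: no H
  1 × C: 2 H
  1 × N (charge +1): no H
  1 × O: 1 H
  1 × O (charge -1): no H
  Total hydrogens = 11.
Molecular formula: C7H11NO5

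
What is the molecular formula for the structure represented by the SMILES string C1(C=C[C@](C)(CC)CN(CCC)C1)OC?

C13H25NO

Heavy atoms from the SMILES: 13 C, 1 N, 1 O.
Implicit hydrogens by atom environment:
  5 × C: 2 H each → 10
  4 × C: 3 H each → 12
  3 × C: 1 H each → 3
  1 × C: no H
  1 × N: no H
  1 × O: no H
  Total hydrogens = 25.
Molecular formula: C13H25NO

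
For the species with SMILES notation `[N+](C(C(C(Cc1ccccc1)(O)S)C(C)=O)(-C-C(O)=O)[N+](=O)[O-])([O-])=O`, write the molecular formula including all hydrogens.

C14H16N2O8S

Heavy atoms from the SMILES: 14 C, 2 N, 8 O, 1 S.
Implicit hydrogens by atom environment:
  5 × C (aromatic): 1 H each → 5
  4 × C: no H
  4 × O: no H
  2 × C: 2 H each → 4
  2 × N (charge +1): no H
  2 × O: 1 H each → 2
  2 × O (charge -1): no H
  1 × C: 3 H
  1 × C: 1 H
  1 × C (aromatic): no H
  1 × S: 1 H
  Total hydrogens = 16.
Molecular formula: C14H16N2O8S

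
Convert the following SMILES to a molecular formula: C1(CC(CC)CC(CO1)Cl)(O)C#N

Heavy atoms from the SMILES: 9 C, 1 Cl, 1 N, 2 O.
Implicit hydrogens by atom environment:
  4 × C: 2 H each → 8
  2 × C: 1 H each → 2
  2 × C: no H
  1 × C: 3 H
  1 × Cl: no H
  1 × N: no H
  1 × O: 1 H
  1 × O: no H
  Total hydrogens = 14.
Molecular formula: C9H14ClNO2

C9H14ClNO2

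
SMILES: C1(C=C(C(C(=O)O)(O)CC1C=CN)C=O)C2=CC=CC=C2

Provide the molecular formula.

Heavy atoms from the SMILES: 16 C, 1 N, 4 O.
Implicit hydrogens by atom environment:
  6 × C: 1 H each → 6
  5 × C (aromatic): 1 H each → 5
  3 × C: no H
  2 × O: 1 H each → 2
  2 × O: no H
  1 × C: 2 H
  1 × C (aromatic): no H
  1 × N: 2 H
  Total hydrogens = 17.
Molecular formula: C16H17NO4

C16H17NO4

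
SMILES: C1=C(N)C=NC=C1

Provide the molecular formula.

C5H6N2

Heavy atoms from the SMILES: 5 C, 2 N.
Implicit hydrogens by atom environment:
  4 × C (aromatic): 1 H each → 4
  1 × C (aromatic): no H
  1 × N: 2 H
  1 × N (aromatic): no H
  Total hydrogens = 6.
Molecular formula: C5H6N2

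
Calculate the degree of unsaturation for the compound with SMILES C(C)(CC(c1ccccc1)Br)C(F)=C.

Molecular formula from the SMILES: C12H14BrF.
DoU = (2C + 2 + N − H − X)/2 = (2·12 + 2 + 0 − 14 − 2)/2 = 10/2 = 5.
(Structurally: 1 ring(s) + 4 π bond(s) = 5.)

5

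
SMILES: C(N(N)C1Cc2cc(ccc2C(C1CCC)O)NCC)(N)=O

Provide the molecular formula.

C16H26N4O2

Heavy atoms from the SMILES: 16 C, 4 N, 2 O.
Implicit hydrogens by atom environment:
  4 × C: 2 H each → 8
  3 × C (aromatic): 1 H each → 3
  3 × C: 1 H each → 3
  3 × C (aromatic): no H
  2 × C: 3 H each → 6
  2 × N: 2 H each → 4
  1 × C: no H
  1 × N: 1 H
  1 × N: no H
  1 × O: 1 H
  1 × O: no H
  Total hydrogens = 26.
Molecular formula: C16H26N4O2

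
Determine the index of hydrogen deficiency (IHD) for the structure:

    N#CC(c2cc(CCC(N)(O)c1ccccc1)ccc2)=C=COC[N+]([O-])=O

Molecular formula from the SMILES: C20H19N3O4.
DoU = (2C + 2 + N − H − X)/2 = (2·20 + 2 + 3 − 19 − 0)/2 = 26/2 = 13.
(Structurally: 2 ring(s) + 11 π bond(s) = 13.)

13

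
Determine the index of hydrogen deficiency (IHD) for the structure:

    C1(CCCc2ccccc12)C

5

Molecular formula from the SMILES: C11H14.
DoU = (2C + 2 + N − H − X)/2 = (2·11 + 2 + 0 − 14 − 0)/2 = 10/2 = 5.
(Structurally: 2 ring(s) + 3 π bond(s) = 5.)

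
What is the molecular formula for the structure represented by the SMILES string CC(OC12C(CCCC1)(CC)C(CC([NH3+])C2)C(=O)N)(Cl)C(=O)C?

C17H30ClN2O3+

Heavy atoms from the SMILES: 17 C, 1 Cl, 2 N, 3 O.
Implicit hydrogens by atom environment:
  7 × C: 2 H each → 14
  5 × C: no H
  3 × C: 3 H each → 9
  3 × O: no H
  2 × C: 1 H each → 2
  1 × Cl: no H
  1 × N (charge +1): 3 H
  1 × N: 2 H
  Total hydrogens = 30.
Net charge +1.
Molecular formula: C17H30ClN2O3+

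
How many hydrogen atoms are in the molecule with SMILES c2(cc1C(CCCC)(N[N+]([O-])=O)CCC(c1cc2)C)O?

Hydrogens are implicit in SMILES; fill each atom to its normal valence:
  5 × C: 2 H each → 10
  3 × C (aromatic): 1 H each → 3
  3 × C (aromatic): no H
  2 × C: 3 H each → 6
  1 × C: 1 H
  1 × C: no H
  1 × N: 1 H
  1 × N (charge +1): no H
  1 × O: 1 H
  1 × O: no H
  1 × O (charge -1): no H
  Total hydrogens = 22.

22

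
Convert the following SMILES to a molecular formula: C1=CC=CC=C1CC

Heavy atoms from the SMILES: 8 C.
Implicit hydrogens by atom environment:
  5 × C (aromatic): 1 H each → 5
  1 × C: 3 H
  1 × C: 2 H
  1 × C (aromatic): no H
  Total hydrogens = 10.
Molecular formula: C8H10

C8H10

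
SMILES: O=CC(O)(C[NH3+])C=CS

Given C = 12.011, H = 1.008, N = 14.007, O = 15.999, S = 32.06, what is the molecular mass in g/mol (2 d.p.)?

Molecular formula: C5H10NO2S+.
M = 5×12.011 + 10×1.008 + 1×14.007 + 2×15.999 + 1×32.06 = 148.20 g/mol.

148.20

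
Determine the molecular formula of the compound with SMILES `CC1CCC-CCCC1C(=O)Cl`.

C10H17ClO

Heavy atoms from the SMILES: 10 C, 1 Cl, 1 O.
Implicit hydrogens by atom environment:
  6 × C: 2 H each → 12
  2 × C: 1 H each → 2
  1 × C: 3 H
  1 × C: no H
  1 × Cl: no H
  1 × O: no H
  Total hydrogens = 17.
Molecular formula: C10H17ClO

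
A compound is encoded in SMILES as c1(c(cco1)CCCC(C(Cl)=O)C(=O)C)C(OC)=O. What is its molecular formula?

C13H15ClO5

Heavy atoms from the SMILES: 13 C, 1 Cl, 5 O.
Implicit hydrogens by atom environment:
  4 × O: no H
  3 × C: 2 H each → 6
  3 × C: no H
  2 × C: 3 H each → 6
  2 × C (aromatic): 1 H each → 2
  2 × C (aromatic): no H
  1 × C: 1 H
  1 × Cl: no H
  1 × O (aromatic): no H
  Total hydrogens = 15.
Molecular formula: C13H15ClO5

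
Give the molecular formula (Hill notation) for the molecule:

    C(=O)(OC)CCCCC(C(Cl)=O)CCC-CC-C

Heavy atoms from the SMILES: 14 C, 1 Cl, 3 O.
Implicit hydrogens by atom environment:
  9 × C: 2 H each → 18
  3 × O: no H
  2 × C: 3 H each → 6
  2 × C: no H
  1 × C: 1 H
  1 × Cl: no H
  Total hydrogens = 25.
Molecular formula: C14H25ClO3

C14H25ClO3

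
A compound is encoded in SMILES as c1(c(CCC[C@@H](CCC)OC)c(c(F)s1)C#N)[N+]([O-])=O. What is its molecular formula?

Heavy atoms from the SMILES: 13 C, 1 F, 2 N, 3 O, 1 S.
Implicit hydrogens by atom environment:
  5 × C: 2 H each → 10
  4 × C (aromatic): no H
  2 × C: 3 H each → 6
  2 × O: no H
  1 × C: 1 H
  1 × C: no H
  1 × F: no H
  1 × N: no H
  1 × N (charge +1): no H
  1 × O (charge -1): no H
  1 × S (aromatic): no H
  Total hydrogens = 17.
Molecular formula: C13H17FN2O3S

C13H17FN2O3S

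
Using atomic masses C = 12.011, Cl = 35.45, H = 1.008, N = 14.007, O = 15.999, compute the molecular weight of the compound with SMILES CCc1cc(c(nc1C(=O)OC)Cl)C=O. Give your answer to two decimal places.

Molecular formula: C10H10ClNO3.
M = 10×12.011 + 1×35.45 + 10×1.008 + 1×14.007 + 3×15.999 = 227.64 g/mol.

227.64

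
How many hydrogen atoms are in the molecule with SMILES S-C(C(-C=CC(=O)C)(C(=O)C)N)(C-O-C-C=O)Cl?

16

Hydrogens are implicit in SMILES; fill each atom to its normal valence:
  4 × C: no H
  4 × O: no H
  3 × C: 1 H each → 3
  2 × C: 3 H each → 6
  2 × C: 2 H each → 4
  1 × Cl: no H
  1 × N: 2 H
  1 × S: 1 H
  Total hydrogens = 16.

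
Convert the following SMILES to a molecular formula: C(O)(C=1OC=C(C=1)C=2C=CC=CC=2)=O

C11H8O3

Heavy atoms from the SMILES: 11 C, 3 O.
Implicit hydrogens by atom environment:
  7 × C (aromatic): 1 H each → 7
  3 × C (aromatic): no H
  1 × C: no H
  1 × O: 1 H
  1 × O (aromatic): no H
  1 × O: no H
  Total hydrogens = 8.
Molecular formula: C11H8O3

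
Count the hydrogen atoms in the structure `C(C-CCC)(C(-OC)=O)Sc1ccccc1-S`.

Hydrogens are implicit in SMILES; fill each atom to its normal valence:
  4 × C (aromatic): 1 H each → 4
  3 × C: 2 H each → 6
  2 × C: 3 H each → 6
  2 × C (aromatic): no H
  2 × O: no H
  1 × C: 1 H
  1 × C: no H
  1 × S: 1 H
  1 × S: no H
  Total hydrogens = 18.

18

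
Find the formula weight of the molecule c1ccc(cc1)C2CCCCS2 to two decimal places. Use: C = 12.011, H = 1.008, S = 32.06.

178.29

Molecular formula: C11H14S.
M = 11×12.011 + 14×1.008 + 1×32.06 = 178.29 g/mol.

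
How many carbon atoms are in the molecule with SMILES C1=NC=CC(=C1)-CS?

6

The symbol for carbon appears 6 times in the SMILES.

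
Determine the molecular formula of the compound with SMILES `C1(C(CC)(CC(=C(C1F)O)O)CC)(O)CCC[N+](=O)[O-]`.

Heavy atoms from the SMILES: 13 C, 1 F, 1 N, 5 O.
Implicit hydrogens by atom environment:
  6 × C: 2 H each → 12
  4 × C: no H
  3 × O: 1 H each → 3
  2 × C: 3 H each → 6
  1 × C: 1 H
  1 × F: no H
  1 × N (charge +1): no H
  1 × O: no H
  1 × O (charge -1): no H
  Total hydrogens = 22.
Molecular formula: C13H22FNO5

C13H22FNO5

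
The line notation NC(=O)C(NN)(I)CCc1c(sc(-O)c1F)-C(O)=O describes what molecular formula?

Heavy atoms from the SMILES: 9 C, 1 F, 1 I, 3 N, 4 O, 1 S.
Implicit hydrogens by atom environment:
  4 × C (aromatic): no H
  3 × C: no H
  2 × C: 2 H each → 4
  2 × N: 2 H each → 4
  2 × O: 1 H each → 2
  2 × O: no H
  1 × F: no H
  1 × I: no H
  1 × N: 1 H
  1 × S (aromatic): no H
  Total hydrogens = 11.
Molecular formula: C9H11FIN3O4S

C9H11FIN3O4S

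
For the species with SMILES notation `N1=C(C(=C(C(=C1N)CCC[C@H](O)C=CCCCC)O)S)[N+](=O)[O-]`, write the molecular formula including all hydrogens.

C15H23N3O4S

Heavy atoms from the SMILES: 15 C, 3 N, 4 O, 1 S.
Implicit hydrogens by atom environment:
  6 × C: 2 H each → 12
  5 × C (aromatic): no H
  3 × C: 1 H each → 3
  2 × O: 1 H each → 2
  1 × C: 3 H
  1 × N: 2 H
  1 × N (aromatic): no H
  1 × N (charge +1): no H
  1 × O: no H
  1 × O (charge -1): no H
  1 × S: 1 H
  Total hydrogens = 23.
Molecular formula: C15H23N3O4S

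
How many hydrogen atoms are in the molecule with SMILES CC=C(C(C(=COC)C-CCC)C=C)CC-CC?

Hydrogens are implicit in SMILES; fill each atom to its normal valence:
  7 × C: 2 H each → 14
  4 × C: 3 H each → 12
  4 × C: 1 H each → 4
  2 × C: no H
  1 × O: no H
  Total hydrogens = 30.

30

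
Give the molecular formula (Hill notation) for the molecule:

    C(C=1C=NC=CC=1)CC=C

C9H11N

Heavy atoms from the SMILES: 9 C, 1 N.
Implicit hydrogens by atom environment:
  4 × C (aromatic): 1 H each → 4
  3 × C: 2 H each → 6
  1 × C: 1 H
  1 × C (aromatic): no H
  1 × N (aromatic): no H
  Total hydrogens = 11.
Molecular formula: C9H11N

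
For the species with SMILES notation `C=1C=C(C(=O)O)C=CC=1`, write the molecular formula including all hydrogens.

Heavy atoms from the SMILES: 7 C, 2 O.
Implicit hydrogens by atom environment:
  5 × C (aromatic): 1 H each → 5
  1 × C (aromatic): no H
  1 × C: no H
  1 × O: 1 H
  1 × O: no H
  Total hydrogens = 6.
Molecular formula: C7H6O2

C7H6O2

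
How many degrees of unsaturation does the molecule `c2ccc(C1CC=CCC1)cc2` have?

6

Molecular formula from the SMILES: C12H14.
DoU = (2C + 2 + N − H − X)/2 = (2·12 + 2 + 0 − 14 − 0)/2 = 12/2 = 6.
(Structurally: 2 ring(s) + 4 π bond(s) = 6.)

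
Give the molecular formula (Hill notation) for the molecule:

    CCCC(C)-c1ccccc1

Heavy atoms from the SMILES: 11 C.
Implicit hydrogens by atom environment:
  5 × C (aromatic): 1 H each → 5
  2 × C: 3 H each → 6
  2 × C: 2 H each → 4
  1 × C: 1 H
  1 × C (aromatic): no H
  Total hydrogens = 16.
Molecular formula: C11H16

C11H16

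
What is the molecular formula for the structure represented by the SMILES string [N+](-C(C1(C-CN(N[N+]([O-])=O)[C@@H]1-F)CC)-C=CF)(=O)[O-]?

Heavy atoms from the SMILES: 9 C, 2 F, 4 N, 4 O.
Implicit hydrogens by atom environment:
  4 × C: 1 H each → 4
  3 × C: 2 H each → 6
  2 × F: no H
  2 × N (charge +1): no H
  2 × O: no H
  2 × O (charge -1): no H
  1 × C: 3 H
  1 × C: no H
  1 × N: 1 H
  1 × N: no H
  Total hydrogens = 14.
Molecular formula: C9H14F2N4O4

C9H14F2N4O4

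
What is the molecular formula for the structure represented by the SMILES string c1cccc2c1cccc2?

C10H8

Heavy atoms from the SMILES: 10 C.
Implicit hydrogens by atom environment:
  8 × C (aromatic): 1 H each → 8
  2 × C (aromatic): no H
  Total hydrogens = 8.
Molecular formula: C10H8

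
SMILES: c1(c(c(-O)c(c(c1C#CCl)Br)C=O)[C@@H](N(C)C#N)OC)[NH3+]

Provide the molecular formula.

C13H12BrClN3O3+

Heavy atoms from the SMILES: 1 Br, 13 C, 1 Cl, 3 N, 3 O.
Implicit hydrogens by atom environment:
  6 × C (aromatic): no H
  3 × C: no H
  2 × C: 3 H each → 6
  2 × C: 1 H each → 2
  2 × N: no H
  2 × O: no H
  1 × Br: no H
  1 × Cl: no H
  1 × N (charge +1): 3 H
  1 × O: 1 H
  Total hydrogens = 12.
Net charge +1.
Molecular formula: C13H12BrClN3O3+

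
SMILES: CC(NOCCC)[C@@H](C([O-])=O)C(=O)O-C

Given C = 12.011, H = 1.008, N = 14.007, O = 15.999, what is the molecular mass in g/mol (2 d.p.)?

Molecular formula: C9H16NO5-.
M = 9×12.011 + 16×1.008 + 1×14.007 + 5×15.999 = 218.23 g/mol.

218.23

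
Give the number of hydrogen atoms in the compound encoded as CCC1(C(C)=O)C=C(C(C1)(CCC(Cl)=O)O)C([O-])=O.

16

Hydrogens are implicit in SMILES; fill each atom to its normal valence:
  6 × C: no H
  4 × C: 2 H each → 8
  3 × O: no H
  2 × C: 3 H each → 6
  1 × C: 1 H
  1 × Cl: no H
  1 × O: 1 H
  1 × O (charge -1): no H
  Total hydrogens = 16.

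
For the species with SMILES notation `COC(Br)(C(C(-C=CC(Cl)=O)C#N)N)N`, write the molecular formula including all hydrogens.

C8H11BrClN3O2

Heavy atoms from the SMILES: 1 Br, 8 C, 1 Cl, 3 N, 2 O.
Implicit hydrogens by atom environment:
  4 × C: 1 H each → 4
  3 × C: no H
  2 × N: 2 H each → 4
  2 × O: no H
  1 × Br: no H
  1 × C: 3 H
  1 × Cl: no H
  1 × N: no H
  Total hydrogens = 11.
Molecular formula: C8H11BrClN3O2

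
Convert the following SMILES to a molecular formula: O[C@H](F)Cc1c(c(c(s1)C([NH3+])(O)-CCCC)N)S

Heavy atoms from the SMILES: 11 C, 1 F, 2 N, 2 O, 2 S.
Implicit hydrogens by atom environment:
  4 × C: 2 H each → 8
  4 × C (aromatic): no H
  2 × O: 1 H each → 2
  1 × C: 3 H
  1 × C: 1 H
  1 × C: no H
  1 × F: no H
  1 × N (charge +1): 3 H
  1 × N: 2 H
  1 × S: 1 H
  1 × S (aromatic): no H
  Total hydrogens = 20.
Net charge +1.
Molecular formula: C11H20FN2O2S2+

C11H20FN2O2S2+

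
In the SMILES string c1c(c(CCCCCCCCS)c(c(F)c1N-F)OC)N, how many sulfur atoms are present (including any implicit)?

1

The symbol for sulfur appears 1 time in the SMILES.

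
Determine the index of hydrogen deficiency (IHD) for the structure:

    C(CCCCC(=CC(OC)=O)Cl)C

2

Molecular formula from the SMILES: C10H17ClO2.
DoU = (2C + 2 + N − H − X)/2 = (2·10 + 2 + 0 − 17 − 1)/2 = 4/2 = 2.
(Structurally: 0 ring(s) + 2 π bond(s) = 2.)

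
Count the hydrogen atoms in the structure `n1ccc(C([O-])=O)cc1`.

4

Hydrogens are implicit in SMILES; fill each atom to its normal valence:
  4 × C (aromatic): 1 H each → 4
  1 × C (aromatic): no H
  1 × C: no H
  1 × N (aromatic): no H
  1 × O: no H
  1 × O (charge -1): no H
  Total hydrogens = 4.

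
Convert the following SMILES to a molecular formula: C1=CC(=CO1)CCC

C7H10O

Heavy atoms from the SMILES: 7 C, 1 O.
Implicit hydrogens by atom environment:
  3 × C (aromatic): 1 H each → 3
  2 × C: 2 H each → 4
  1 × C: 3 H
  1 × C (aromatic): no H
  1 × O (aromatic): no H
  Total hydrogens = 10.
Molecular formula: C7H10O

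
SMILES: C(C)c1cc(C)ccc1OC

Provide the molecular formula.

Heavy atoms from the SMILES: 10 C, 1 O.
Implicit hydrogens by atom environment:
  3 × C: 3 H each → 9
  3 × C (aromatic): 1 H each → 3
  3 × C (aromatic): no H
  1 × C: 2 H
  1 × O: no H
  Total hydrogens = 14.
Molecular formula: C10H14O

C10H14O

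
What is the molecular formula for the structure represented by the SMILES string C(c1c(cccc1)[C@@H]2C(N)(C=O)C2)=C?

C12H13NO

Heavy atoms from the SMILES: 12 C, 1 N, 1 O.
Implicit hydrogens by atom environment:
  4 × C (aromatic): 1 H each → 4
  3 × C: 1 H each → 3
  2 × C: 2 H each → 4
  2 × C (aromatic): no H
  1 × C: no H
  1 × N: 2 H
  1 × O: no H
  Total hydrogens = 13.
Molecular formula: C12H13NO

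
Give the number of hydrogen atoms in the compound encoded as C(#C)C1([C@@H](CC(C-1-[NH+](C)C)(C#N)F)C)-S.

16

Hydrogens are implicit in SMILES; fill each atom to its normal valence:
  4 × C: no H
  3 × C: 3 H each → 9
  3 × C: 1 H each → 3
  1 × C: 2 H
  1 × F: no H
  1 × N (charge +1): 1 H
  1 × N: no H
  1 × S: 1 H
  Total hydrogens = 16.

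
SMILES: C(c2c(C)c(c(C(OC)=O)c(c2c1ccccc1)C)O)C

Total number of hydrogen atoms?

Hydrogens are implicit in SMILES; fill each atom to its normal valence:
  7 × C (aromatic): no H
  5 × C (aromatic): 1 H each → 5
  4 × C: 3 H each → 12
  2 × O: no H
  1 × C: 2 H
  1 × C: no H
  1 × O: 1 H
  Total hydrogens = 20.

20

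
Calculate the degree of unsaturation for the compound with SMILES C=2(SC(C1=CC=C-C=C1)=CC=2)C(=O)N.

Molecular formula from the SMILES: C11H9NOS.
DoU = (2C + 2 + N − H − X)/2 = (2·11 + 2 + 1 − 9 − 0)/2 = 16/2 = 8.
(Structurally: 2 ring(s) + 6 π bond(s) = 8.)

8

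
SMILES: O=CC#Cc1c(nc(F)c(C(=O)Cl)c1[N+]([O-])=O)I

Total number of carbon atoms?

9

The symbol for carbon appears 9 times in the SMILES. Lowercase c denotes aromatic carbon and counts toward C.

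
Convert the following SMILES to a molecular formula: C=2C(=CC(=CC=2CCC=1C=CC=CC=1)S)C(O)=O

C15H14O2S

Heavy atoms from the SMILES: 15 C, 2 O, 1 S.
Implicit hydrogens by atom environment:
  8 × C (aromatic): 1 H each → 8
  4 × C (aromatic): no H
  2 × C: 2 H each → 4
  1 × C: no H
  1 × O: 1 H
  1 × O: no H
  1 × S: 1 H
  Total hydrogens = 14.
Molecular formula: C15H14O2S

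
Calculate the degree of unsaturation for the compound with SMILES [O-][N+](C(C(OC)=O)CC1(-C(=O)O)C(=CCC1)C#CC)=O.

7

Molecular formula from the SMILES: C13H15NO6.
DoU = (2C + 2 + N − H − X)/2 = (2·13 + 2 + 1 − 15 − 0)/2 = 14/2 = 7.
(Structurally: 1 ring(s) + 6 π bond(s) = 7.)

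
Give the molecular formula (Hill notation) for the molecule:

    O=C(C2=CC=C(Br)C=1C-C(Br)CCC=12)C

C12H12Br2O

Heavy atoms from the SMILES: 2 Br, 12 C, 1 O.
Implicit hydrogens by atom environment:
  4 × C (aromatic): no H
  3 × C: 2 H each → 6
  2 × Br: no H
  2 × C (aromatic): 1 H each → 2
  1 × C: 3 H
  1 × C: 1 H
  1 × C: no H
  1 × O: no H
  Total hydrogens = 12.
Molecular formula: C12H12Br2O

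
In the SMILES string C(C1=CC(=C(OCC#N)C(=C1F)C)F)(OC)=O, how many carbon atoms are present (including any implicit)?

The symbol for carbon appears 11 times in the SMILES.

11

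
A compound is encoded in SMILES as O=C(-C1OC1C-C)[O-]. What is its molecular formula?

Heavy atoms from the SMILES: 5 C, 3 O.
Implicit hydrogens by atom environment:
  2 × C: 1 H each → 2
  2 × O: no H
  1 × C: 3 H
  1 × C: 2 H
  1 × C: no H
  1 × O (charge -1): no H
  Total hydrogens = 7.
Net charge -1.
Molecular formula: C5H7O3-

C5H7O3-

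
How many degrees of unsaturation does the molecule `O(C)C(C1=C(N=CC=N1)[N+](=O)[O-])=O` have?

6

Molecular formula from the SMILES: C6H5N3O4.
DoU = (2C + 2 + N − H − X)/2 = (2·6 + 2 + 3 − 5 − 0)/2 = 12/2 = 6.
(Structurally: 1 ring(s) + 5 π bond(s) = 6.)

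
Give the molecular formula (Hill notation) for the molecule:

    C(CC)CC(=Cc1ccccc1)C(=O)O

C13H16O2

Heavy atoms from the SMILES: 13 C, 2 O.
Implicit hydrogens by atom environment:
  5 × C (aromatic): 1 H each → 5
  3 × C: 2 H each → 6
  2 × C: no H
  1 × C: 3 H
  1 × C: 1 H
  1 × C (aromatic): no H
  1 × O: 1 H
  1 × O: no H
  Total hydrogens = 16.
Molecular formula: C13H16O2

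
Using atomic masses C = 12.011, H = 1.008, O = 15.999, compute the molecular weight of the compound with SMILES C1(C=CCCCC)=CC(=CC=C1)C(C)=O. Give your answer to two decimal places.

Molecular formula: C14H18O.
M = 14×12.011 + 18×1.008 + 1×15.999 = 202.30 g/mol.

202.30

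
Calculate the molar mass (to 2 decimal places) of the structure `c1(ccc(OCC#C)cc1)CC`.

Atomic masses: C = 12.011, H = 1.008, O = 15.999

Molecular formula: C11H12O.
M = 11×12.011 + 12×1.008 + 1×15.999 = 160.22 g/mol.

160.22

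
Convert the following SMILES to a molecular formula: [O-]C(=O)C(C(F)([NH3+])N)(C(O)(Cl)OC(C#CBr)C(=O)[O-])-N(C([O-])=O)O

Heavy atoms from the SMILES: 1 Br, 9 C, 1 Cl, 1 F, 3 N, 9 O.
Implicit hydrogens by atom environment:
  8 × C: no H
  4 × O: no H
  3 × O (charge -1): no H
  2 × O: 1 H each → 2
  1 × Br: no H
  1 × C: 1 H
  1 × Cl: no H
  1 × F: no H
  1 × N (charge +1): 3 H
  1 × N: 2 H
  1 × N: no H
  Total hydrogens = 8.
Net charge -2.
Molecular formula: [C9H8BrClFN3O9]2-

[C9H8BrClFN3O9]2-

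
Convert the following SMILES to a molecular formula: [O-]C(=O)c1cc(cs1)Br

C5H2BrO2S-

Heavy atoms from the SMILES: 1 Br, 5 C, 2 O, 1 S.
Implicit hydrogens by atom environment:
  2 × C (aromatic): 1 H each → 2
  2 × C (aromatic): no H
  1 × Br: no H
  1 × C: no H
  1 × O: no H
  1 × O (charge -1): no H
  1 × S (aromatic): no H
  Total hydrogens = 2.
Net charge -1.
Molecular formula: C5H2BrO2S-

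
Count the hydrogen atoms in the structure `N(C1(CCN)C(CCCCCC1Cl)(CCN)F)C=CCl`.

Hydrogens are implicit in SMILES; fill each atom to its normal valence:
  9 × C: 2 H each → 18
  3 × C: 1 H each → 3
  2 × C: no H
  2 × Cl: no H
  2 × N: 2 H each → 4
  1 × F: no H
  1 × N: 1 H
  Total hydrogens = 26.

26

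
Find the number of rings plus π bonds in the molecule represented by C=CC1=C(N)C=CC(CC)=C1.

5

Molecular formula from the SMILES: C10H13N.
DoU = (2C + 2 + N − H − X)/2 = (2·10 + 2 + 1 − 13 − 0)/2 = 10/2 = 5.
(Structurally: 1 ring(s) + 4 π bond(s) = 5.)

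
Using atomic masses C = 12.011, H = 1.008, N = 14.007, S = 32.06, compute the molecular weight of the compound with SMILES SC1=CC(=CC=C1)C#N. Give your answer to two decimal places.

135.18

Molecular formula: C7H5NS.
M = 7×12.011 + 5×1.008 + 1×14.007 + 1×32.06 = 135.18 g/mol.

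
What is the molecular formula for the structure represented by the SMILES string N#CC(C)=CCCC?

C7H11N

Heavy atoms from the SMILES: 7 C, 1 N.
Implicit hydrogens by atom environment:
  2 × C: 3 H each → 6
  2 × C: 2 H each → 4
  2 × C: no H
  1 × C: 1 H
  1 × N: no H
  Total hydrogens = 11.
Molecular formula: C7H11N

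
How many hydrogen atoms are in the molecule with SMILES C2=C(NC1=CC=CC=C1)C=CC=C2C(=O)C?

Hydrogens are implicit in SMILES; fill each atom to its normal valence:
  9 × C (aromatic): 1 H each → 9
  3 × C (aromatic): no H
  1 × C: 3 H
  1 × C: no H
  1 × N: 1 H
  1 × O: no H
  Total hydrogens = 13.

13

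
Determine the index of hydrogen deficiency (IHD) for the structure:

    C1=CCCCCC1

2

Molecular formula from the SMILES: C7H12.
DoU = (2C + 2 + N − H − X)/2 = (2·7 + 2 + 0 − 12 − 0)/2 = 4/2 = 2.
(Structurally: 1 ring(s) + 1 π bond(s) = 2.)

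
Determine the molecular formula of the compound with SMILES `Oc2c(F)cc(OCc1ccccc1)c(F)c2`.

Heavy atoms from the SMILES: 13 C, 2 F, 2 O.
Implicit hydrogens by atom environment:
  7 × C (aromatic): 1 H each → 7
  5 × C (aromatic): no H
  2 × F: no H
  1 × C: 2 H
  1 × O: 1 H
  1 × O: no H
  Total hydrogens = 10.
Molecular formula: C13H10F2O2

C13H10F2O2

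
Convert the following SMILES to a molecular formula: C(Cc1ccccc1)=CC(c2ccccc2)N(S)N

C16H18N2S

Heavy atoms from the SMILES: 16 C, 2 N, 1 S.
Implicit hydrogens by atom environment:
  10 × C (aromatic): 1 H each → 10
  3 × C: 1 H each → 3
  2 × C (aromatic): no H
  1 × C: 2 H
  1 × N: 2 H
  1 × N: no H
  1 × S: 1 H
  Total hydrogens = 18.
Molecular formula: C16H18N2S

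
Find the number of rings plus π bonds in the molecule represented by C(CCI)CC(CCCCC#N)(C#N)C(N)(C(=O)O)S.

5

Molecular formula from the SMILES: C13H20IN3O2S.
DoU = (2C + 2 + N − H − X)/2 = (2·13 + 2 + 3 − 20 − 1)/2 = 10/2 = 5.
(Structurally: 0 ring(s) + 5 π bond(s) = 5.)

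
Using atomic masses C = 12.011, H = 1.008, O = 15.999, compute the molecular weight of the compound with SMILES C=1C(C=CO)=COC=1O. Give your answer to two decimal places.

126.11

Molecular formula: C6H6O3.
M = 6×12.011 + 6×1.008 + 3×15.999 = 126.11 g/mol.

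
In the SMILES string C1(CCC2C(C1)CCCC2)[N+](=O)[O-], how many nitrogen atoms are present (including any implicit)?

The symbol for nitrogen appears 1 time in the SMILES.

1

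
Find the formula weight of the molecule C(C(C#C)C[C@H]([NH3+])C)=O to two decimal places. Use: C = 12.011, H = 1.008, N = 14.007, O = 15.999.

Molecular formula: C7H12NO+.
M = 7×12.011 + 12×1.008 + 1×14.007 + 1×15.999 = 126.18 g/mol.

126.18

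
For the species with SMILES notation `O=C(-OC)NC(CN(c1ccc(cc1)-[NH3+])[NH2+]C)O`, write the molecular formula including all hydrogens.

[C11H20N4O3]2+

Heavy atoms from the SMILES: 11 C, 4 N, 3 O.
Implicit hydrogens by atom environment:
  4 × C (aromatic): 1 H each → 4
  2 × C: 3 H each → 6
  2 × C (aromatic): no H
  2 × O: no H
  1 × C: 2 H
  1 × C: 1 H
  1 × C: no H
  1 × N (charge +1): 3 H
  1 × N (charge +1): 2 H
  1 × N: 1 H
  1 × N: no H
  1 × O: 1 H
  Total hydrogens = 20.
Net charge +2.
Molecular formula: [C11H20N4O3]2+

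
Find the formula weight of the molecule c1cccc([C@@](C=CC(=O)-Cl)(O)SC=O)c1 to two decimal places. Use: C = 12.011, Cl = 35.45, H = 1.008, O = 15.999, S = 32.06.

256.70

Molecular formula: C11H9ClO3S.
M = 11×12.011 + 1×35.45 + 9×1.008 + 3×15.999 + 1×32.06 = 256.70 g/mol.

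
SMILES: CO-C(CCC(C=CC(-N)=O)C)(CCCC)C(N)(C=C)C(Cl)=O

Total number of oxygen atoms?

The symbol for oxygen appears 3 times in the SMILES.

3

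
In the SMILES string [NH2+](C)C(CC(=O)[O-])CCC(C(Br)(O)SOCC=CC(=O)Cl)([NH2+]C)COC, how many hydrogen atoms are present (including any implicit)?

Hydrogens are implicit in SMILES; fill each atom to its normal valence:
  5 × C: 2 H each → 10
  4 × C: no H
  4 × O: no H
  3 × C: 3 H each → 9
  3 × C: 1 H each → 3
  2 × N (charge +1): 2 H each → 4
  1 × Br: no H
  1 × Cl: no H
  1 × O: 1 H
  1 × O (charge -1): no H
  1 × S: no H
  Total hydrogens = 27.

27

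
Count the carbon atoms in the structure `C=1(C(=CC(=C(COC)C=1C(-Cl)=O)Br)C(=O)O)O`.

The symbol for carbon appears 10 times in the SMILES. (Cl is a single chlorine, not C + l.)

10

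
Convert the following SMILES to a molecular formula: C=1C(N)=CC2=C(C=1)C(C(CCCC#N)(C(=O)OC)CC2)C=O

Heavy atoms from the SMILES: 17 C, 2 N, 3 O.
Implicit hydrogens by atom environment:
  5 × C: 2 H each → 10
  3 × C (aromatic): 1 H each → 3
  3 × C (aromatic): no H
  3 × C: no H
  3 × O: no H
  2 × C: 1 H each → 2
  1 × C: 3 H
  1 × N: 2 H
  1 × N: no H
  Total hydrogens = 20.
Molecular formula: C17H20N2O3

C17H20N2O3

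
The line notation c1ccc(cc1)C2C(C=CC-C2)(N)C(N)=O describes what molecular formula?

C13H16N2O

Heavy atoms from the SMILES: 13 C, 2 N, 1 O.
Implicit hydrogens by atom environment:
  5 × C (aromatic): 1 H each → 5
  3 × C: 1 H each → 3
  2 × C: 2 H each → 4
  2 × C: no H
  2 × N: 2 H each → 4
  1 × C (aromatic): no H
  1 × O: no H
  Total hydrogens = 16.
Molecular formula: C13H16N2O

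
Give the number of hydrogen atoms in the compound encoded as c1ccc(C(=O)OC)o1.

Hydrogens are implicit in SMILES; fill each atom to its normal valence:
  3 × C (aromatic): 1 H each → 3
  2 × O: no H
  1 × C: 3 H
  1 × C (aromatic): no H
  1 × C: no H
  1 × O (aromatic): no H
  Total hydrogens = 6.

6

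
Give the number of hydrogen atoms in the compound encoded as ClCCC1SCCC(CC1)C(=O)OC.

Hydrogens are implicit in SMILES; fill each atom to its normal valence:
  6 × C: 2 H each → 12
  2 × C: 1 H each → 2
  2 × O: no H
  1 × C: 3 H
  1 × C: no H
  1 × Cl: no H
  1 × S: no H
  Total hydrogens = 17.

17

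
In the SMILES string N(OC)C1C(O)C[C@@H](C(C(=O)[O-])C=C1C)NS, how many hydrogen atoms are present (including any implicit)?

17

Hydrogens are implicit in SMILES; fill each atom to its normal valence:
  5 × C: 1 H each → 5
  2 × C: 3 H each → 6
  2 × C: no H
  2 × N: 1 H each → 2
  2 × O: no H
  1 × C: 2 H
  1 × O: 1 H
  1 × O (charge -1): no H
  1 × S: 1 H
  Total hydrogens = 17.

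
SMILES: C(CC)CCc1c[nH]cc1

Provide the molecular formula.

C9H15N

Heavy atoms from the SMILES: 9 C, 1 N.
Implicit hydrogens by atom environment:
  4 × C: 2 H each → 8
  3 × C (aromatic): 1 H each → 3
  1 × C: 3 H
  1 × C (aromatic): no H
  1 × N (aromatic): 1 H
  Total hydrogens = 15.
Molecular formula: C9H15N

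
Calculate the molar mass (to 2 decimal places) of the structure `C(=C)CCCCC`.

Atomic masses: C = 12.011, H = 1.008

98.19

Molecular formula: C7H14.
M = 7×12.011 + 14×1.008 = 98.19 g/mol.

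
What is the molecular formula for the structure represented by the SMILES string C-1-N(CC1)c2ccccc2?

C9H11N

Heavy atoms from the SMILES: 9 C, 1 N.
Implicit hydrogens by atom environment:
  5 × C (aromatic): 1 H each → 5
  3 × C: 2 H each → 6
  1 × C (aromatic): no H
  1 × N: no H
  Total hydrogens = 11.
Molecular formula: C9H11N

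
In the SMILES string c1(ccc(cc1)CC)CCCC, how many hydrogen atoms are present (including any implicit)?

Hydrogens are implicit in SMILES; fill each atom to its normal valence:
  4 × C: 2 H each → 8
  4 × C (aromatic): 1 H each → 4
  2 × C: 3 H each → 6
  2 × C (aromatic): no H
  Total hydrogens = 18.

18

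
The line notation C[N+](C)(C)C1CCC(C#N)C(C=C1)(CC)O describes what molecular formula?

Heavy atoms from the SMILES: 13 C, 2 N, 1 O.
Implicit hydrogens by atom environment:
  4 × C: 3 H each → 12
  4 × C: 1 H each → 4
  3 × C: 2 H each → 6
  2 × C: no H
  1 × N (charge +1): no H
  1 × N: no H
  1 × O: 1 H
  Total hydrogens = 23.
Net charge +1.
Molecular formula: C13H23N2O+

C13H23N2O+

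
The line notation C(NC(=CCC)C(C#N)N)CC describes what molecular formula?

C9H17N3

Heavy atoms from the SMILES: 9 C, 3 N.
Implicit hydrogens by atom environment:
  3 × C: 2 H each → 6
  2 × C: 3 H each → 6
  2 × C: 1 H each → 2
  2 × C: no H
  1 × N: 2 H
  1 × N: 1 H
  1 × N: no H
  Total hydrogens = 17.
Molecular formula: C9H17N3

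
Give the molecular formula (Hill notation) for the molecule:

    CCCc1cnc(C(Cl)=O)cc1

Heavy atoms from the SMILES: 9 C, 1 Cl, 1 N, 1 O.
Implicit hydrogens by atom environment:
  3 × C (aromatic): 1 H each → 3
  2 × C: 2 H each → 4
  2 × C (aromatic): no H
  1 × C: 3 H
  1 × C: no H
  1 × Cl: no H
  1 × N (aromatic): no H
  1 × O: no H
  Total hydrogens = 10.
Molecular formula: C9H10ClNO

C9H10ClNO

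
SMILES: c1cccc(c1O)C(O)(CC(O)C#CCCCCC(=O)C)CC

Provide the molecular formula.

C19H26O4

Heavy atoms from the SMILES: 19 C, 4 O.
Implicit hydrogens by atom environment:
  6 × C: 2 H each → 12
  4 × C (aromatic): 1 H each → 4
  4 × C: no H
  3 × O: 1 H each → 3
  2 × C: 3 H each → 6
  2 × C (aromatic): no H
  1 × C: 1 H
  1 × O: no H
  Total hydrogens = 26.
Molecular formula: C19H26O4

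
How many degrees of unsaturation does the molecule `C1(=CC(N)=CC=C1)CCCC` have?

Molecular formula from the SMILES: C10H15N.
DoU = (2C + 2 + N − H − X)/2 = (2·10 + 2 + 1 − 15 − 0)/2 = 8/2 = 4.
(Structurally: 1 ring(s) + 3 π bond(s) = 4.)

4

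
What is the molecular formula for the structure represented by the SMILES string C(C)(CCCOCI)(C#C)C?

Heavy atoms from the SMILES: 9 C, 1 I, 1 O.
Implicit hydrogens by atom environment:
  4 × C: 2 H each → 8
  2 × C: 3 H each → 6
  2 × C: no H
  1 × C: 1 H
  1 × I: no H
  1 × O: no H
  Total hydrogens = 15.
Molecular formula: C9H15IO

C9H15IO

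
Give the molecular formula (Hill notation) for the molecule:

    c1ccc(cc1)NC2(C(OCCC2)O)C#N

Heavy atoms from the SMILES: 12 C, 2 N, 2 O.
Implicit hydrogens by atom environment:
  5 × C (aromatic): 1 H each → 5
  3 × C: 2 H each → 6
  2 × C: no H
  1 × C: 1 H
  1 × C (aromatic): no H
  1 × N: 1 H
  1 × N: no H
  1 × O: 1 H
  1 × O: no H
  Total hydrogens = 14.
Molecular formula: C12H14N2O2

C12H14N2O2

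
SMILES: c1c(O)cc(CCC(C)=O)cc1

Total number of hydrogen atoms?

Hydrogens are implicit in SMILES; fill each atom to its normal valence:
  4 × C (aromatic): 1 H each → 4
  2 × C: 2 H each → 4
  2 × C (aromatic): no H
  1 × C: 3 H
  1 × C: no H
  1 × O: 1 H
  1 × O: no H
  Total hydrogens = 12.

12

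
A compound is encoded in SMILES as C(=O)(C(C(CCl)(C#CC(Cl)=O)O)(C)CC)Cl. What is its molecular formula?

C10H11Cl3O3

Heavy atoms from the SMILES: 10 C, 3 Cl, 3 O.
Implicit hydrogens by atom environment:
  6 × C: no H
  3 × Cl: no H
  2 × C: 3 H each → 6
  2 × C: 2 H each → 4
  2 × O: no H
  1 × O: 1 H
  Total hydrogens = 11.
Molecular formula: C10H11Cl3O3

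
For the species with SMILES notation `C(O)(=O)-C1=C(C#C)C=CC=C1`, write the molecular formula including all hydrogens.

Heavy atoms from the SMILES: 9 C, 2 O.
Implicit hydrogens by atom environment:
  4 × C (aromatic): 1 H each → 4
  2 × C (aromatic): no H
  2 × C: no H
  1 × C: 1 H
  1 × O: 1 H
  1 × O: no H
  Total hydrogens = 6.
Molecular formula: C9H6O2

C9H6O2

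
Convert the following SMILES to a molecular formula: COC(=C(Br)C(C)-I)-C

C6H10BrIO

Heavy atoms from the SMILES: 1 Br, 6 C, 1 I, 1 O.
Implicit hydrogens by atom environment:
  3 × C: 3 H each → 9
  2 × C: no H
  1 × Br: no H
  1 × C: 1 H
  1 × I: no H
  1 × O: no H
  Total hydrogens = 10.
Molecular formula: C6H10BrIO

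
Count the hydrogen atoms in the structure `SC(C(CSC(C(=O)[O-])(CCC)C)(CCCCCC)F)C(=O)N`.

29

Hydrogens are implicit in SMILES; fill each atom to its normal valence:
  8 × C: 2 H each → 16
  4 × C: no H
  3 × C: 3 H each → 9
  2 × O: no H
  1 × C: 1 H
  1 × F: no H
  1 × N: 2 H
  1 × O (charge -1): no H
  1 × S: 1 H
  1 × S: no H
  Total hydrogens = 29.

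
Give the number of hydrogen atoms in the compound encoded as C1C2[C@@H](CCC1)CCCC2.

Hydrogens are implicit in SMILES; fill each atom to its normal valence:
  8 × C: 2 H each → 16
  2 × C: 1 H each → 2
  Total hydrogens = 18.

18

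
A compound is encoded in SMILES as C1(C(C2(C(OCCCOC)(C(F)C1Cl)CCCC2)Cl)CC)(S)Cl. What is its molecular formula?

C16H26Cl3FO2S

Heavy atoms from the SMILES: 16 C, 3 Cl, 1 F, 2 O, 1 S.
Implicit hydrogens by atom environment:
  8 × C: 2 H each → 16
  3 × C: 1 H each → 3
  3 × C: no H
  3 × Cl: no H
  2 × C: 3 H each → 6
  2 × O: no H
  1 × F: no H
  1 × S: 1 H
  Total hydrogens = 26.
Molecular formula: C16H26Cl3FO2S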